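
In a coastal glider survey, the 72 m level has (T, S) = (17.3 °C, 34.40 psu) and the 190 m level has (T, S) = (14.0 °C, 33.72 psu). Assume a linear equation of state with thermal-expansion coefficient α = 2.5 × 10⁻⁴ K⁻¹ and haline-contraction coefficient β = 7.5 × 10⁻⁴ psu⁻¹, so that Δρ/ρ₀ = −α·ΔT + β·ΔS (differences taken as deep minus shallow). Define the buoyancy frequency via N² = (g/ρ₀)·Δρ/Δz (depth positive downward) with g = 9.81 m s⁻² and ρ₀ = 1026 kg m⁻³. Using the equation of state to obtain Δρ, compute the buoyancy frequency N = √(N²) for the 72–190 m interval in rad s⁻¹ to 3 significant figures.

ΔT = -3.3 K, ΔS = -0.68 psu (deep − shallow).
Δρ/ρ₀ = −αΔT + βΔS = 8.25 × 10⁻⁴ − 5.10 × 10⁻⁴ = 3.15 × 10⁻⁴, so Δρ ≈ 0.3232 kg m⁻³.
N² = (g/ρ₀)·Δρ/Δz = g·(Δρ/ρ₀)/Δz = 9.81 × 3.15 × 10⁻⁴ / 118 = 2.6188 × 10⁻⁵ s⁻².
N = √(2.6188 × 10⁻⁵) = 5.1174 × 10⁻³ rad s⁻¹ ≈ 5.12 × 10⁻³ rad s⁻¹.

5.12 × 10⁻³ rad s⁻¹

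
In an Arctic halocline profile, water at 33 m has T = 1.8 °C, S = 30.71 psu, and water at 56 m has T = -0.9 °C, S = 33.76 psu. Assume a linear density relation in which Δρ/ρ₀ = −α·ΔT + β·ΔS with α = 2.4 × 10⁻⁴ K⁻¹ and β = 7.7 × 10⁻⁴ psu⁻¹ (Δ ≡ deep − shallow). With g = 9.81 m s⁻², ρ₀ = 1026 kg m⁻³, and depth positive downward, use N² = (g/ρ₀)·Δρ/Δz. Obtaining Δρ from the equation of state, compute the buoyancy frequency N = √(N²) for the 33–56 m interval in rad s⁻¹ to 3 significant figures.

ΔT = -2.7 K, ΔS = +3.05 psu (deep − shallow).
Δρ/ρ₀ = −αΔT + βΔS = 6.48 × 10⁻⁴ + 2.3485 × 10⁻³ = 2.9965 × 10⁻³, so Δρ ≈ 3.074 kg m⁻³.
N² = (g/ρ₀)·Δρ/Δz = g·(Δρ/ρ₀)/Δz = 9.81 × 2.9965 × 10⁻³ / 23 = 1.2781 × 10⁻³ s⁻².
N = √(1.2781 × 10⁻³) = 0.035751 rad s⁻¹ ≈ 0.0358 rad s⁻¹.

0.0358 rad s⁻¹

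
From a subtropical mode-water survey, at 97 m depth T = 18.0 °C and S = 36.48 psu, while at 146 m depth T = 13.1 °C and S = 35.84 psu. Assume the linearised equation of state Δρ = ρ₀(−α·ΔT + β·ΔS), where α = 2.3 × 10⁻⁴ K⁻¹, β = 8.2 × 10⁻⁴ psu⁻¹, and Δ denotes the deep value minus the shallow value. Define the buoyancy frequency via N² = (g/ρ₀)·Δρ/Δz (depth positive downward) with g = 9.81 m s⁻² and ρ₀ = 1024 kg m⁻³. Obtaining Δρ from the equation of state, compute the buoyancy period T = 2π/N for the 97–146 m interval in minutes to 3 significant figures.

ΔT = -4.9 K, ΔS = -0.64 psu (deep − shallow).
Δρ/ρ₀ = −αΔT + βΔS = 1.127 × 10⁻³ − 5.248 × 10⁻⁴ = 6.022 × 10⁻⁴, so Δρ ≈ 0.6167 kg m⁻³.
N² = (g/ρ₀)·Δρ/Δz = g·(Δρ/ρ₀)/Δz = 9.81 × 6.022 × 10⁻⁴ / 49 = 1.2056 × 10⁻⁴ s⁻².
N = √(1.2056 × 10⁻⁴) = 0.010980 rad s⁻¹ → T = 2π/N = 572.24 s = 9.5373 min ≈ 9.54 min.

9.54 min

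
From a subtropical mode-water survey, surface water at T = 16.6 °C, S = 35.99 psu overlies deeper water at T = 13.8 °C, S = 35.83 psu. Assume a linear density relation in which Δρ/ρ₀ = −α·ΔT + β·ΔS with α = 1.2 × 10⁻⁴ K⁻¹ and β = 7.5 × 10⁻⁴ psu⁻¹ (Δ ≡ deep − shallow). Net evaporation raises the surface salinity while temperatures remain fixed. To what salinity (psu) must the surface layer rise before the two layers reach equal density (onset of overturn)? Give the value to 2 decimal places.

Neutral buoyancy requires −α(T_deep − T_surf) + β(S_deep − S_surf′) = 0.
S_surf′ = S_deep − (α/β)·ΔT = 35.83 − (1.2 × 10⁻⁴/7.5 × 10⁻⁴)·(-2.8) = 36.2780 psu.
Increase required: 36.2780 − 35.99 = 0.2880 psu.

36.28 psu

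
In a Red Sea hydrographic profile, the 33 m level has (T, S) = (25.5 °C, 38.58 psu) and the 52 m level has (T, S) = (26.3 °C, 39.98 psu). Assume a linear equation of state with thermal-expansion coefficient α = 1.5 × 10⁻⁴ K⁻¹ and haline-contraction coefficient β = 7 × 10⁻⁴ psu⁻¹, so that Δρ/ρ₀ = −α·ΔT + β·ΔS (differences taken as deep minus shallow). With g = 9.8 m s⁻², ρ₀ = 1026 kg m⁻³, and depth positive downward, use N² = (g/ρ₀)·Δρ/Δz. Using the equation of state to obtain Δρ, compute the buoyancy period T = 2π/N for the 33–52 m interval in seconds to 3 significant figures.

298 s

ΔT = +0.8 K, ΔS = +1.40 psu (deep − shallow).
Δρ/ρ₀ = −αΔT + βΔS = -1.20 × 10⁻⁴ + 9.80 × 10⁻⁴ = 8.60 × 10⁻⁴, so Δρ ≈ 0.8824 kg m⁻³.
N² = (g/ρ₀)·Δρ/Δz = g·(Δρ/ρ₀)/Δz = 9.8 × 8.60 × 10⁻⁴ / 19 = 4.4358 × 10⁻⁴ s⁻².
N = √(4.4358 × 10⁻⁴) = 0.021061 rad s⁻¹ → T = 2π/N = 298.33 s ≈ 298 s.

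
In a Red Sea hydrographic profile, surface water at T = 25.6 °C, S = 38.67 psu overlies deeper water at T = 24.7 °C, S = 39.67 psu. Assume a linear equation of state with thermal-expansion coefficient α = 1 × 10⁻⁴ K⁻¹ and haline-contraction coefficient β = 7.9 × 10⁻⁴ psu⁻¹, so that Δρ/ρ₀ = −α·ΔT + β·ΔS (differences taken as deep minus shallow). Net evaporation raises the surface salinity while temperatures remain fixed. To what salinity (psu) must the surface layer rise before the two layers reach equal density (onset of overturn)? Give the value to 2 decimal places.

Neutral buoyancy requires −α(T_deep − T_surf) + β(S_deep − S_surf′) = 0.
S_surf′ = S_deep − (α/β)·ΔT = 39.67 − (1 × 10⁻⁴/7.9 × 10⁻⁴)·(-0.9) = 39.7839 psu.
Increase required: 39.7839 − 38.67 = 1.1139 psu.

39.78 psu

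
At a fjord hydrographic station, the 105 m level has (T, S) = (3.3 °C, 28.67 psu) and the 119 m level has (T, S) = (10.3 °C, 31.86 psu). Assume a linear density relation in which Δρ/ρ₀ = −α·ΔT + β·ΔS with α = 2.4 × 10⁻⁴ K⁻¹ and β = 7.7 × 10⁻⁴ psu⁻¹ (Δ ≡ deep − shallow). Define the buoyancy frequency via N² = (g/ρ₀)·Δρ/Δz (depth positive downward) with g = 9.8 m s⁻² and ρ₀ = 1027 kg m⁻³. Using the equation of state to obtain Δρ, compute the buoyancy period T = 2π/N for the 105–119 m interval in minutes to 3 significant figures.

4.49 min

ΔT = +7.0 K, ΔS = +3.19 psu (deep − shallow).
Δρ/ρ₀ = −αΔT + βΔS = -1.68 × 10⁻³ + 2.4563 × 10⁻³ = 7.763 × 10⁻⁴, so Δρ ≈ 0.7973 kg m⁻³.
N² = (g/ρ₀)·Δρ/Δz = g·(Δρ/ρ₀)/Δz = 9.8 × 7.763 × 10⁻⁴ / 14 = 5.4341 × 10⁻⁴ s⁻².
N = √(5.4341 × 10⁻⁴) = 0.023311 rad s⁻¹ → T = 2π/N = 269.54 s = 4.4923 min ≈ 4.49 min.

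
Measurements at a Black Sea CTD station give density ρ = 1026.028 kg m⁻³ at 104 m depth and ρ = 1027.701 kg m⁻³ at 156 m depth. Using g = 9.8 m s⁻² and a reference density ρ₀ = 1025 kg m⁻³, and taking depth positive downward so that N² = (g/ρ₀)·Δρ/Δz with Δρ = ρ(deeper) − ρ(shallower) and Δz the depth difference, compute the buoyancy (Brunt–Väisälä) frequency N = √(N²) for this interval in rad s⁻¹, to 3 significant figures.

0.0175 rad s⁻¹

Δρ = 1027.701 − 1026.028 = 1.673 kg m⁻³ over Δz = 156 − 104 = 52 m.
N² = (9.8/1025) × (1.673/52) = 3.0761 × 10⁻⁴ s⁻².
N = √(3.0761 × 10⁻⁴) = 0.017539 rad s⁻¹ ≈ 0.0175 rad s⁻¹.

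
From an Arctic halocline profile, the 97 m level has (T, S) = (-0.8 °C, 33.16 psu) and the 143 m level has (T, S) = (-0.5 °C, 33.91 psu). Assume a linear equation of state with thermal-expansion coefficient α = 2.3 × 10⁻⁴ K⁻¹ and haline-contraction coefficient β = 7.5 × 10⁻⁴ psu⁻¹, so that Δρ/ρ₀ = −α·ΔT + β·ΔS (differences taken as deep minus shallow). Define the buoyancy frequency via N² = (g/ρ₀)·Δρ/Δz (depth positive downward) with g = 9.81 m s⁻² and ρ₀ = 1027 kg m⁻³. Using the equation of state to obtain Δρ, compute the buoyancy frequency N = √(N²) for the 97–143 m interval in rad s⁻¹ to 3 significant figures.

ΔT = +0.3 K, ΔS = +0.75 psu (deep − shallow).
Δρ/ρ₀ = −αΔT + βΔS = -6.90 × 10⁻⁵ + 5.625 × 10⁻⁴ = 4.935 × 10⁻⁴, so Δρ ≈ 0.5068 kg m⁻³.
N² = (g/ρ₀)·Δρ/Δz = g·(Δρ/ρ₀)/Δz = 9.81 × 4.935 × 10⁻⁴ / 46 = 1.0524 × 10⁻⁴ s⁻².
N = √(1.0524 × 10⁻⁴) = 0.010259 rad s⁻¹ ≈ 0.0103 rad s⁻¹.

0.0103 rad s⁻¹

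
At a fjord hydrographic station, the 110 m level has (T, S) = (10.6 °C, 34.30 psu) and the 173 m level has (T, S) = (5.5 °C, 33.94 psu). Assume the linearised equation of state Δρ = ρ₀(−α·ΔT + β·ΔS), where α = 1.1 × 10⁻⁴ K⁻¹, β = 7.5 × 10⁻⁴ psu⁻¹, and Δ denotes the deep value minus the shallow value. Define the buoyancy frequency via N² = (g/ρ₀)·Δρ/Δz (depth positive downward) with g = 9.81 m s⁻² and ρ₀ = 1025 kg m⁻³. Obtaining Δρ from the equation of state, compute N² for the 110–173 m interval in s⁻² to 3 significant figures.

ΔT = -5.1 K, ΔS = -0.36 psu (deep − shallow).
Δρ/ρ₀ = −αΔT + βΔS = 5.61 × 10⁻⁴ − 2.70 × 10⁻⁴ = 2.91 × 10⁻⁴, so Δρ ≈ 0.2983 kg m⁻³.
N² = (g/ρ₀)·Δρ/Δz = g·(Δρ/ρ₀)/Δz = 9.81 × 2.91 × 10⁻⁴ / 63 = 4.5313 × 10⁻⁵ s⁻² ≈ 4.53 × 10⁻⁵ s⁻².

4.53 × 10⁻⁵ s⁻²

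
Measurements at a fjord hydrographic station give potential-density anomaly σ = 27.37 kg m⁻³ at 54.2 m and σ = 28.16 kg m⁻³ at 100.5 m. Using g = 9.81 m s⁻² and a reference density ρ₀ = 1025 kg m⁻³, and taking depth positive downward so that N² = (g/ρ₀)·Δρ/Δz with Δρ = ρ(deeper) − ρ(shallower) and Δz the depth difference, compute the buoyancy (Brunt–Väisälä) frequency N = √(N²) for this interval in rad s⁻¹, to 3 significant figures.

Δρ = 1028.16 − 1027.37 = 0.79 kg m⁻³ over Δz = 100.5 − 54.2 = 46.3 m.
N² = (9.81/1025) × (0.79/46.3) = 1.6330 × 10⁻⁴ s⁻².
N = √(1.6330 × 10⁻⁴) = 0.012779 rad s⁻¹ ≈ 0.0128 rad s⁻¹.

0.0128 rad s⁻¹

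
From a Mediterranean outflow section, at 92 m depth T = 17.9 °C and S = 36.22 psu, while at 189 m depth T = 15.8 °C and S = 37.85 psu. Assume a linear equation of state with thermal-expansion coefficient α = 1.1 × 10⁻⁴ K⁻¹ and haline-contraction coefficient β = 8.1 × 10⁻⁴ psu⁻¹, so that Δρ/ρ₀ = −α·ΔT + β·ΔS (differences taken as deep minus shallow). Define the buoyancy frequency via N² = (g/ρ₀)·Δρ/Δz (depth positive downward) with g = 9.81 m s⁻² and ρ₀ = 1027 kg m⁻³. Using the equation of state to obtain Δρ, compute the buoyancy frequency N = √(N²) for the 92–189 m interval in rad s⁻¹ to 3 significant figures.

ΔT = -2.1 K, ΔS = +1.63 psu (deep − shallow).
Δρ/ρ₀ = −αΔT + βΔS = 2.31 × 10⁻⁴ + 1.3203 × 10⁻³ = 1.5513 × 10⁻³, so Δρ ≈ 1.593 kg m⁻³.
N² = (g/ρ₀)·Δρ/Δz = g·(Δρ/ρ₀)/Δz = 9.81 × 1.5513 × 10⁻³ / 97 = 1.5689 × 10⁻⁴ s⁻².
N = √(1.5689 × 10⁻⁴) = 0.012526 rad s⁻¹ ≈ 0.0125 rad s⁻¹.

0.0125 rad s⁻¹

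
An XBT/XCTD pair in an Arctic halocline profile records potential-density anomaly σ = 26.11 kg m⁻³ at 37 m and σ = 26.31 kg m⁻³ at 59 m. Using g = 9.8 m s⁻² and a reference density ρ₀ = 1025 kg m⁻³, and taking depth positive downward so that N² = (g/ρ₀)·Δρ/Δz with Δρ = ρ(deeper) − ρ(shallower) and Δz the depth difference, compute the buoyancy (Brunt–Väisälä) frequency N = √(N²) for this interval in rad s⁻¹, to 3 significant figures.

9.32 × 10⁻³ rad s⁻¹

Δρ = 1026.31 − 1026.11 = 0.20 kg m⁻³ over Δz = 59 − 37 = 22 m.
N² = (9.8/1025) × (0.20/22) = 8.6918 × 10⁻⁵ s⁻².
N = √(8.6918 × 10⁻⁵) = 9.3230 × 10⁻³ rad s⁻¹ ≈ 9.32 × 10⁻³ rad s⁻¹.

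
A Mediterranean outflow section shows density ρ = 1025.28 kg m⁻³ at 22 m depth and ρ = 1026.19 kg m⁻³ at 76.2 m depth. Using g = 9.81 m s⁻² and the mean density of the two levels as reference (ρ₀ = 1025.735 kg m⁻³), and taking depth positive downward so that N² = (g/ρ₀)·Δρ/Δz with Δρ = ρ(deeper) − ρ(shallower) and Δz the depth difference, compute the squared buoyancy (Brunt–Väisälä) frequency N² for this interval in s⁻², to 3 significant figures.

1.61 × 10⁻⁴ s⁻²

Δρ = 1026.19 − 1025.28 = 0.91 kg m⁻³ over Δz = 76.2 − 22 = 54.2 m.
N² = (9.81/1025.735) × (0.91/54.2) = 1.6057 × 10⁻⁴ s⁻² ≈ 1.61 × 10⁻⁴ s⁻².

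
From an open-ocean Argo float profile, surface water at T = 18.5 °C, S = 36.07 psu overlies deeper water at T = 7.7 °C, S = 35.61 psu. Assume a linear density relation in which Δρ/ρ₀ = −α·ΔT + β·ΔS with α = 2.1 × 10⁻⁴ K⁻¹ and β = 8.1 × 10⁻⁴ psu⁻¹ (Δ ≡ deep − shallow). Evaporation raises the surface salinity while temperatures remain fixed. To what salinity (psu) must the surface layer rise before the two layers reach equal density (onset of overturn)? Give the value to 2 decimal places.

38.41 psu

Neutral buoyancy requires −α(T_deep − T_surf) + β(S_deep − S_surf′) = 0.
S_surf′ = S_deep − (α/β)·ΔT = 35.61 − (2.1 × 10⁻⁴/8.1 × 10⁻⁴)·(-10.8) = 38.4100 psu.
Increase required: 38.4100 − 36.07 = 2.3400 psu.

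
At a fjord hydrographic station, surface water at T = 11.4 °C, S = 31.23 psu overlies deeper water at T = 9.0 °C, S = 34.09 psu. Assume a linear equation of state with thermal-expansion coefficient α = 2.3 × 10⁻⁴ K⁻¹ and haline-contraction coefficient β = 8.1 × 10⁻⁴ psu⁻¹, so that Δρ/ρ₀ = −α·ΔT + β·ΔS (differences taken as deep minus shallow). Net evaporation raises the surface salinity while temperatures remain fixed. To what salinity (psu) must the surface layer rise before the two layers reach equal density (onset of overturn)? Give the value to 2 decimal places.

Neutral buoyancy requires −α(T_deep − T_surf) + β(S_deep − S_surf′) = 0.
S_surf′ = S_deep − (α/β)·ΔT = 34.09 − (2.3 × 10⁻⁴/8.1 × 10⁻⁴)·(-2.4) = 34.7715 psu.
Increase required: 34.7715 − 31.23 = 3.5415 psu.

34.77 psu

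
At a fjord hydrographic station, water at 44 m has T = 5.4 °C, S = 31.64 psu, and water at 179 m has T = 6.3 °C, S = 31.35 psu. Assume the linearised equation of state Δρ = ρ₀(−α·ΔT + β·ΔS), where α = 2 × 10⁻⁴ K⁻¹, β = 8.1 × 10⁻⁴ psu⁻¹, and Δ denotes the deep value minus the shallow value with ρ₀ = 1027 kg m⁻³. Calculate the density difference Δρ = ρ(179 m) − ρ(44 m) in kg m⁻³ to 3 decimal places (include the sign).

-0.426 kg m⁻³

ΔT = +0.9 K, ΔS = -0.29 psu (deep − shallow).
Δρ/ρ₀ = −(2 × 10⁻⁴)(+0.9) + (8.1 × 10⁻⁴)(-0.29) = -4.149 × 10⁻⁴.
Δρ = 1027 × (-4.149 × 10⁻⁴) = -0.426 kg m⁻³.
Negative Δρ: lighter below, statically unstable.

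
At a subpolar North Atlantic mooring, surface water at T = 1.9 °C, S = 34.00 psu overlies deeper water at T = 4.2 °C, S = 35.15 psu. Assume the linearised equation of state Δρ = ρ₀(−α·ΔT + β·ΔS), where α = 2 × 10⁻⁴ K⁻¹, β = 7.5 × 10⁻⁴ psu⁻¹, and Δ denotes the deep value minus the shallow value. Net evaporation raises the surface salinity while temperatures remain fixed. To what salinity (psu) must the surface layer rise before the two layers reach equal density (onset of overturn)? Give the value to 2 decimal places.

34.54 psu

Neutral buoyancy requires −α(T_deep − T_surf) + β(S_deep − S_surf′) = 0.
S_surf′ = S_deep − (α/β)·ΔT = 35.15 − (2 × 10⁻⁴/7.5 × 10⁻⁴)·(+2.3) = 34.5367 psu.
Increase required: 34.5367 − 34.00 = 0.5367 psu.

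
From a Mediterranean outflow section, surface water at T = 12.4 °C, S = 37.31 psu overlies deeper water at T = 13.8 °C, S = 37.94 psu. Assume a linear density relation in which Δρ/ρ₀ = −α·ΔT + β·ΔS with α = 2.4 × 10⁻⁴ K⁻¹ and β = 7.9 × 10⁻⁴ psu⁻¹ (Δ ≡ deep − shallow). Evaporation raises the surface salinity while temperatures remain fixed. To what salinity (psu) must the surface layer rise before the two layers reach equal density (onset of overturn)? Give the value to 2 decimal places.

37.51 psu

Neutral buoyancy requires −α(T_deep − T_surf) + β(S_deep − S_surf′) = 0.
S_surf′ = S_deep − (α/β)·ΔT = 37.94 − (2.4 × 10⁻⁴/7.9 × 10⁻⁴)·(+1.4) = 37.5147 psu.
Increase required: 37.5147 − 37.31 = 0.2047 psu.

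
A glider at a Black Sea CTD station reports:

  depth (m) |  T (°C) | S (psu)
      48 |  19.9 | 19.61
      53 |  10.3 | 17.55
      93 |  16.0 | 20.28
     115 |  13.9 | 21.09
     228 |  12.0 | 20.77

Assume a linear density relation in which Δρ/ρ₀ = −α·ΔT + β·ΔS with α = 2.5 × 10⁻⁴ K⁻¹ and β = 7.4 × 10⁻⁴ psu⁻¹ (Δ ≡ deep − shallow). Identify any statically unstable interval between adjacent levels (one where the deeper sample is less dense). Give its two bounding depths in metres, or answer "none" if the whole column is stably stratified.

Evaluate Δρ/ρ₀ = −αΔT + βΔS across each adjacent pair:
  48–53 m: −αΔT+βΔS = −(2.5 × 10⁻⁴)(-9.6)+(7.4 × 10⁻⁴)(-2.06) = 8.8 × 10⁻⁴ → stable
  53–93 m: −αΔT+βΔS = −(2.5 × 10⁻⁴)(+5.7)+(7.4 × 10⁻⁴)(+2.73) = 6.0 × 10⁻⁴ → stable
  93–115 m: −αΔT+βΔS = −(2.5 × 10⁻⁴)(-2.1)+(7.4 × 10⁻⁴)(+0.81) = 1.1 × 10⁻³ → stable
  115–228 m: −αΔT+βΔS = −(2.5 × 10⁻⁴)(-1.9)+(7.4 × 10⁻⁴)(-0.32) = 2.4 × 10⁻⁴ → stable
Every interval has Δρ > 0: the column is stably stratified throughout.

none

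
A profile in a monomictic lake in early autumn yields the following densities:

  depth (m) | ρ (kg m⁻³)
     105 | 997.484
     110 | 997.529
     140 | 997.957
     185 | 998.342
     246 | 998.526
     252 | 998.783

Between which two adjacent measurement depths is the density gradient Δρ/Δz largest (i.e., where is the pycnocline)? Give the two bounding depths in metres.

Compute the density gradient over each adjacent pair:
  105–110 m: Δρ/Δz = 0.045/5 = 9.0 × 10⁻³ kg m⁻⁴
  110–140 m: Δρ/Δz = 0.428/30 = 0.014 kg m⁻⁴
  140–185 m: Δρ/Δz = 0.385/45 = 8.6 × 10⁻³ kg m⁻⁴
  185–246 m: Δρ/Δz = 0.184/61 = 3.0 × 10⁻³ kg m⁻⁴
  246–252 m: Δρ/Δz = 0.257/6 = 0.043 kg m⁻⁴
The largest gradient is in the 246–252 m interval — the pycnocline.

246–252 m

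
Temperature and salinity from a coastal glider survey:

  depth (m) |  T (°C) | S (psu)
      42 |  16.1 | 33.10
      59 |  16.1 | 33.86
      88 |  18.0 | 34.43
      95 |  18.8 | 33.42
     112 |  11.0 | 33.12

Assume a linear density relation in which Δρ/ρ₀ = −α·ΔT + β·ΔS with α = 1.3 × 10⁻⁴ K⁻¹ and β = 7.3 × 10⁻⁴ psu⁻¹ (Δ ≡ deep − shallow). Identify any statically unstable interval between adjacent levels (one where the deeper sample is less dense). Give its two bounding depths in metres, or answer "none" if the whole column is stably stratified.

Evaluate Δρ/ρ₀ = −αΔT + βΔS across each adjacent pair:
  42–59 m: −αΔT+βΔS = −(1.3 × 10⁻⁴)(+0.0)+(7.3 × 10⁻⁴)(+0.76) = 5.5 × 10⁻⁴ → stable
  59–88 m: −αΔT+βΔS = −(1.3 × 10⁻⁴)(+1.9)+(7.3 × 10⁻⁴)(+0.57) = 1.7 × 10⁻⁴ → stable
  88–95 m: −αΔT+βΔS = −(1.3 × 10⁻⁴)(+0.8)+(7.3 × 10⁻⁴)(-1.01) = -8.4 × 10⁻⁴ → UNSTABLE
  95–112 m: −αΔT+βΔS = −(1.3 × 10⁻⁴)(-7.8)+(7.3 × 10⁻⁴)(-0.30) = 7.9 × 10⁻⁴ → stable
The 88–95 m interval has Δρ < 0: lighter water underlies denser water.

88–95 m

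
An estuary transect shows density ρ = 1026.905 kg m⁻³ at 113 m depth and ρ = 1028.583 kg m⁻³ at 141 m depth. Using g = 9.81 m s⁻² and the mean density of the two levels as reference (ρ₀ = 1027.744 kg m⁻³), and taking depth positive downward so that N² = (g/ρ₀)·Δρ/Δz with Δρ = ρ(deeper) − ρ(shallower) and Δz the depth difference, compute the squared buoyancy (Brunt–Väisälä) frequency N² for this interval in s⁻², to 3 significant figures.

Δρ = 1028.583 − 1026.905 = 1.678 kg m⁻³ over Δz = 141 − 113 = 28 m.
N² = (9.81/1027.744) × (1.678/28) = 5.7203 × 10⁻⁴ s⁻² ≈ 5.72 × 10⁻⁴ s⁻².
Since Δρ > 0 the layer is stably stratified.

5.72 × 10⁻⁴ s⁻²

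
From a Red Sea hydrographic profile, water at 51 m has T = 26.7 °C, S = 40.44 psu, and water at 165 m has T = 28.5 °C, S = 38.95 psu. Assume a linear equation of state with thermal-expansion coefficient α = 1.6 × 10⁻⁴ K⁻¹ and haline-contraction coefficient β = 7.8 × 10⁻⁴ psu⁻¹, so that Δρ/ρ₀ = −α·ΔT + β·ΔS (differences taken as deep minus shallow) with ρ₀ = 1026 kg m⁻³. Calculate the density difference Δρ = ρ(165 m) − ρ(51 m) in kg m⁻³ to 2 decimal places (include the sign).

-1.49 kg m⁻³

ΔT = +1.8 K, ΔS = -1.49 psu (deep − shallow).
Δρ/ρ₀ = −(1.6 × 10⁻⁴)(+1.8) + (7.8 × 10⁻⁴)(-1.49) = -1.4502 × 10⁻³.
Δρ = 1026 × (-1.4502 × 10⁻³) = -1.49 kg m⁻³.
Negative Δρ: lighter below, statically unstable.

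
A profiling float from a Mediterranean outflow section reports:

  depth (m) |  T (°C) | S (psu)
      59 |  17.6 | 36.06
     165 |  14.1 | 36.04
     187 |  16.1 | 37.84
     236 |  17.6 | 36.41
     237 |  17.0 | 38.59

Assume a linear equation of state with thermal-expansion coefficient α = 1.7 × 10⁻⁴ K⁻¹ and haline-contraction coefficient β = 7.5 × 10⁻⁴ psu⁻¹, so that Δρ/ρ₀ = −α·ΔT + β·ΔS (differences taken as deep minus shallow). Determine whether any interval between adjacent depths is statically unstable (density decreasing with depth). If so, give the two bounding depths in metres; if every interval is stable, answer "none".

Evaluate Δρ/ρ₀ = −αΔT + βΔS across each adjacent pair:
  59–165 m: −αΔT+βΔS = −(1.7 × 10⁻⁴)(-3.5)+(7.5 × 10⁻⁴)(-0.02) = 5.8 × 10⁻⁴ → stable
  165–187 m: −αΔT+βΔS = −(1.7 × 10⁻⁴)(+2.0)+(7.5 × 10⁻⁴)(+1.80) = 1.0 × 10⁻³ → stable
  187–236 m: −αΔT+βΔS = −(1.7 × 10⁻⁴)(+1.5)+(7.5 × 10⁻⁴)(-1.43) = -1.3 × 10⁻³ → UNSTABLE
  236–237 m: −αΔT+βΔS = −(1.7 × 10⁻⁴)(-0.6)+(7.5 × 10⁻⁴)(+2.18) = 1.7 × 10⁻³ → stable
The 187–236 m interval has Δρ < 0: lighter water underlies denser water.

187–236 m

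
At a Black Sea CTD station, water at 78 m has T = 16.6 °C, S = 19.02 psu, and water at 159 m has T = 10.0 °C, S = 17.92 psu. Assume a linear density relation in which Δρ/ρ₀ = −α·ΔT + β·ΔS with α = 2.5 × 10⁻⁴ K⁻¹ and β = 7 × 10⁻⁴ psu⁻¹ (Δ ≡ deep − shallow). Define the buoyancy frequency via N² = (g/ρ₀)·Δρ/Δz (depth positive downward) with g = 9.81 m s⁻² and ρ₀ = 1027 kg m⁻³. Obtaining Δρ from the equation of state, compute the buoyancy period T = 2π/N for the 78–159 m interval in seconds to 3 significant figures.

ΔT = -6.6 K, ΔS = -1.10 psu (deep − shallow).
Δρ/ρ₀ = −αΔT + βΔS = 1.65 × 10⁻³ − 7.70 × 10⁻⁴ = 8.80 × 10⁻⁴, so Δρ ≈ 0.9038 kg m⁻³.
N² = (g/ρ₀)·Δρ/Δz = g·(Δρ/ρ₀)/Δz = 9.81 × 8.80 × 10⁻⁴ / 81 = 1.0658 × 10⁻⁴ s⁻².
N = √(1.0658 × 10⁻⁴) = 0.010324 rad s⁻¹ → T = 2π/N = 608.60 s ≈ 609 s.

609 s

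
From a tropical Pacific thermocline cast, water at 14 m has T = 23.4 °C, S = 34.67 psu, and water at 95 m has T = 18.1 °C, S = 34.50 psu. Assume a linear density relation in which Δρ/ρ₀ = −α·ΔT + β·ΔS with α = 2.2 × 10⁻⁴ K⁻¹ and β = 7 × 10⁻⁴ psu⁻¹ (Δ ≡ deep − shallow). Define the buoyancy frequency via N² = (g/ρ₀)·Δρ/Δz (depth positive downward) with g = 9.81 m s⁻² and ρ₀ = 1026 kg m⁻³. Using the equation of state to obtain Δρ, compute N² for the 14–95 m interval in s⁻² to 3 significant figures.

ΔT = -5.3 K, ΔS = -0.17 psu (deep − shallow).
Δρ/ρ₀ = −αΔT + βΔS = 1.166 × 10⁻³ − 1.19 × 10⁻⁴ = 1.047 × 10⁻³, so Δρ ≈ 1.074 kg m⁻³.
N² = (g/ρ₀)·Δρ/Δz = g·(Δρ/ρ₀)/Δz = 9.81 × 1.047 × 10⁻³ / 81 = 1.2680 × 10⁻⁴ s⁻² ≈ 1.27 × 10⁻⁴ s⁻².

1.27 × 10⁻⁴ s⁻²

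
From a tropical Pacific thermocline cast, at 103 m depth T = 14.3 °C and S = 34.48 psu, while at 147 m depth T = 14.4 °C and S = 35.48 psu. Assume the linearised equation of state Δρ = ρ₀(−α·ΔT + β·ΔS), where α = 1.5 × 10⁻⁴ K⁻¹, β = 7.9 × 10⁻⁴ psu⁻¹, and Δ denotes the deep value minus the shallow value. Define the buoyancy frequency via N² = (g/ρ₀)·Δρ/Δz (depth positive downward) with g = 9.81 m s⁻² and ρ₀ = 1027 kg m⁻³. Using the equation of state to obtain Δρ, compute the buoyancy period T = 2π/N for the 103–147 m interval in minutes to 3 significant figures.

ΔT = +0.1 K, ΔS = +1.00 psu (deep − shallow).
Δρ/ρ₀ = −αΔT + βΔS = -1.50 × 10⁻⁵ + 7.90 × 10⁻⁴ = 7.75 × 10⁻⁴, so Δρ ≈ 0.7959 kg m⁻³.
N² = (g/ρ₀)·Δρ/Δz = g·(Δρ/ρ₀)/Δz = 9.81 × 7.75 × 10⁻⁴ / 44 = 1.7279 × 10⁻⁴ s⁻².
N = √(1.7279 × 10⁻⁴) = 0.013145 rad s⁻¹ → T = 2π/N = 477.99 s = 7.9665 min ≈ 7.97 min.

7.97 min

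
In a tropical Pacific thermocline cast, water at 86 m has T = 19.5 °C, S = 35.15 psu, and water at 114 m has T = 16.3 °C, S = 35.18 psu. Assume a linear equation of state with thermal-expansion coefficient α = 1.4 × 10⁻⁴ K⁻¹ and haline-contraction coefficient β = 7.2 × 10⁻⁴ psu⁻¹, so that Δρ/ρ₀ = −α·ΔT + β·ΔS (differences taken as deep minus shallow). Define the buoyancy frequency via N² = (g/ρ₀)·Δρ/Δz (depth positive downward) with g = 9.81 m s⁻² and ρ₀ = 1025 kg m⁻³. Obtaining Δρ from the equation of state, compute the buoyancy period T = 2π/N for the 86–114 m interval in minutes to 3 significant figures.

8.16 min

ΔT = -3.2 K, ΔS = +0.03 psu (deep − shallow).
Δρ/ρ₀ = −αΔT + βΔS = 4.48 × 10⁻⁴ + 2.16 × 10⁻⁵ = 4.696 × 10⁻⁴, so Δρ ≈ 0.4813 kg m⁻³.
N² = (g/ρ₀)·Δρ/Δz = g·(Δρ/ρ₀)/Δz = 9.81 × 4.696 × 10⁻⁴ / 28 = 1.6453 × 10⁻⁴ s⁻².
N = √(1.6453 × 10⁻⁴) = 0.012827 rad s⁻¹ → T = 2π/N = 489.84 s = 8.1640 min ≈ 8.16 min.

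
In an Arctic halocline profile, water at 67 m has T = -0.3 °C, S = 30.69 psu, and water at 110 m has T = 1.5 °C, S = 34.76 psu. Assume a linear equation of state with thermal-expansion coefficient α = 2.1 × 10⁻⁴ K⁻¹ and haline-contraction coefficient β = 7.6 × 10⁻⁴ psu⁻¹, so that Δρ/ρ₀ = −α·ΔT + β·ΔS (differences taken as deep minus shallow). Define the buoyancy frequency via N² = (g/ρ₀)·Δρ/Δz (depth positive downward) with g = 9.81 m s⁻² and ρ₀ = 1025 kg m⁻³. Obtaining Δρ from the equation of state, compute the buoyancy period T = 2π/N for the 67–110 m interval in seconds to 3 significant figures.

252 s

ΔT = +1.8 K, ΔS = +4.07 psu (deep − shallow).
Δρ/ρ₀ = −αΔT + βΔS = -3.78 × 10⁻⁴ + 3.0932 × 10⁻³ = 2.7152 × 10⁻³, so Δρ ≈ 2.783 kg m⁻³.
N² = (g/ρ₀)·Δρ/Δz = g·(Δρ/ρ₀)/Δz = 9.81 × 2.7152 × 10⁻³ / 43 = 6.1944 × 10⁻⁴ s⁻².
N = √(6.1944 × 10⁻⁴) = 0.024889 rad s⁻¹ → T = 2π/N = 252.45 s ≈ 252 s.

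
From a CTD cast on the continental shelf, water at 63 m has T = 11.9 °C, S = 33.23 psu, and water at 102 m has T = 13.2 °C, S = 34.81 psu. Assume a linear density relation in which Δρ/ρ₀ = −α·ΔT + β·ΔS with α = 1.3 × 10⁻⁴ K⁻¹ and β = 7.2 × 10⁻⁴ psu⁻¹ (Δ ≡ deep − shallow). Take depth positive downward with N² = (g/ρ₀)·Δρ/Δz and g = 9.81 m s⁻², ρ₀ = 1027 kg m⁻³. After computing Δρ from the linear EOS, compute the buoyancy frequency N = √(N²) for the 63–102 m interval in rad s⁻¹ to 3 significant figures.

0.0156 rad s⁻¹

ΔT = +1.3 K, ΔS = +1.58 psu (deep − shallow).
Δρ/ρ₀ = −αΔT + βΔS = -1.69 × 10⁻⁴ + 1.1376 × 10⁻³ = 9.686 × 10⁻⁴, so Δρ ≈ 0.9948 kg m⁻³.
N² = (g/ρ₀)·Δρ/Δz = g·(Δρ/ρ₀)/Δz = 9.81 × 9.686 × 10⁻⁴ / 39 = 2.4364 × 10⁻⁴ s⁻².
N = √(2.4364 × 10⁻⁴) = 0.015609 rad s⁻¹ ≈ 0.0156 rad s⁻¹.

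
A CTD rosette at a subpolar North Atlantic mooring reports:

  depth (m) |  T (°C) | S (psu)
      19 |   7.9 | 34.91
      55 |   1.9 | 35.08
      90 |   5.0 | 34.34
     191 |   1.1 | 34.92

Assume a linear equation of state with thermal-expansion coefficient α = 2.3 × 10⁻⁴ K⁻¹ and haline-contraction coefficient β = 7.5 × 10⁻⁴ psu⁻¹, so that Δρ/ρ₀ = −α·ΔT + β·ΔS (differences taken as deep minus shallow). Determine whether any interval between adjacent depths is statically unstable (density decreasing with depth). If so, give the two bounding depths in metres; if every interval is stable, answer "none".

55–90 m

Evaluate Δρ/ρ₀ = −αΔT + βΔS across each adjacent pair:
  19–55 m: −αΔT+βΔS = −(2.3 × 10⁻⁴)(-6.0)+(7.5 × 10⁻⁴)(+0.17) = 1.5 × 10⁻³ → stable
  55–90 m: −αΔT+βΔS = −(2.3 × 10⁻⁴)(+3.1)+(7.5 × 10⁻⁴)(-0.74) = -1.3 × 10⁻³ → UNSTABLE
  90–191 m: −αΔT+βΔS = −(2.3 × 10⁻⁴)(-3.9)+(7.5 × 10⁻⁴)(+0.58) = 1.3 × 10⁻³ → stable
The 55–90 m interval has Δρ < 0: lighter water underlies denser water.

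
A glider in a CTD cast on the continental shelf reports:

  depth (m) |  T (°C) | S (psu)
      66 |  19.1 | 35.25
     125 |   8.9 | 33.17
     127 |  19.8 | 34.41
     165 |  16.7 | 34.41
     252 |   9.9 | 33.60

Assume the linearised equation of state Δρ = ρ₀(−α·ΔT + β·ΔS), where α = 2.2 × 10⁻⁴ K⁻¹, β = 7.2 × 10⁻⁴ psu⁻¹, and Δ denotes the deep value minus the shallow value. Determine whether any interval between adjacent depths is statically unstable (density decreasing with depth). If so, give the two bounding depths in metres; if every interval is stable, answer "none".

Evaluate Δρ/ρ₀ = −αΔT + βΔS across each adjacent pair:
  66–125 m: −αΔT+βΔS = −(2.2 × 10⁻⁴)(-10.2)+(7.2 × 10⁻⁴)(-2.08) = 7.5 × 10⁻⁴ → stable
  125–127 m: −αΔT+βΔS = −(2.2 × 10⁻⁴)(+10.9)+(7.2 × 10⁻⁴)(+1.24) = -1.5 × 10⁻³ → UNSTABLE
  127–165 m: −αΔT+βΔS = −(2.2 × 10⁻⁴)(-3.1)+(7.2 × 10⁻⁴)(+0.00) = 6.8 × 10⁻⁴ → stable
  165–252 m: −αΔT+βΔS = −(2.2 × 10⁻⁴)(-6.8)+(7.2 × 10⁻⁴)(-0.81) = 9.1 × 10⁻⁴ → stable
The 125–127 m interval has Δρ < 0: lighter water underlies denser water.

125–127 m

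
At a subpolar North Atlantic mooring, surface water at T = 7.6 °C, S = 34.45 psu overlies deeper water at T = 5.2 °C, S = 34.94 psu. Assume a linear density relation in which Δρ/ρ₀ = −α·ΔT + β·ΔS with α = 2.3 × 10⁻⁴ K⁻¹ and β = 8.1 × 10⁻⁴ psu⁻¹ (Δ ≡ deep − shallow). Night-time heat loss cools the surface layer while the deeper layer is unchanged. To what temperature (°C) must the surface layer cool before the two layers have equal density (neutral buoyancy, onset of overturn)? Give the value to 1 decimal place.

Neutral buoyancy requires Δρ = 0, i.e. −α(T_deep − T_surf′) + β(S_deep − S_surf) = 0.
T_surf′ = T_deep − (β/α)·ΔS = 5.2 − (8.1 × 10⁻⁴/2.3 × 10⁻⁴)·(+0.49) = 3.474 °C.
Cooling required: 7.6 − (3.474) = 4.126 °C.

3.5 °C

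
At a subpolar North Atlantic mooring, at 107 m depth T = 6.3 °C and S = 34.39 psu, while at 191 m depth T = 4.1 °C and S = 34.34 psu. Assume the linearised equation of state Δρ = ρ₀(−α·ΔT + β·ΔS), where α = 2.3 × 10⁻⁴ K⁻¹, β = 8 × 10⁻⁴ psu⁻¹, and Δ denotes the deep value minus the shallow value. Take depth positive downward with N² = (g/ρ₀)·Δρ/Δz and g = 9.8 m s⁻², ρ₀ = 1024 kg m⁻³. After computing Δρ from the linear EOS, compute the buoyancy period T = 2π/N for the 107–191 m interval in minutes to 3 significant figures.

14.2 min

ΔT = -2.2 K, ΔS = -0.05 psu (deep − shallow).
Δρ/ρ₀ = −αΔT + βΔS = 5.06 × 10⁻⁴ − 4.00 × 10⁻⁵ = 4.66 × 10⁻⁴, so Δρ ≈ 0.4772 kg m⁻³.
N² = (g/ρ₀)·Δρ/Δz = g·(Δρ/ρ₀)/Δz = 9.8 × 4.66 × 10⁻⁴ / 84 = 5.4367 × 10⁻⁵ s⁻².
N = √(5.4367 × 10⁻⁵) = 7.3734 × 10⁻³ rad s⁻¹ → T = 2π/N = 852.14 s = 14.202 min ≈ 14.2 min.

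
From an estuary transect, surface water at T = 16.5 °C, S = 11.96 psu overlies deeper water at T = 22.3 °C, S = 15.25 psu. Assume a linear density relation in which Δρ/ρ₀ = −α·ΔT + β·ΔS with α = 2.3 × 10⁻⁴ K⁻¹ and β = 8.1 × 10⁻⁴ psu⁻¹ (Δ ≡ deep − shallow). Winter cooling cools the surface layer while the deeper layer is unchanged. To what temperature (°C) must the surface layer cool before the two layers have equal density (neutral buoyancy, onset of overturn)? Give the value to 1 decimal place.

10.7 °C

Neutral buoyancy requires Δρ = 0, i.e. −α(T_deep − T_surf′) + β(S_deep − S_surf) = 0.
T_surf′ = T_deep − (β/α)·ΔS = 22.3 − (8.1 × 10⁻⁴/2.3 × 10⁻⁴)·(+3.29) = 10.713 °C.
Cooling required: 16.5 − (10.713) = 5.787 °C.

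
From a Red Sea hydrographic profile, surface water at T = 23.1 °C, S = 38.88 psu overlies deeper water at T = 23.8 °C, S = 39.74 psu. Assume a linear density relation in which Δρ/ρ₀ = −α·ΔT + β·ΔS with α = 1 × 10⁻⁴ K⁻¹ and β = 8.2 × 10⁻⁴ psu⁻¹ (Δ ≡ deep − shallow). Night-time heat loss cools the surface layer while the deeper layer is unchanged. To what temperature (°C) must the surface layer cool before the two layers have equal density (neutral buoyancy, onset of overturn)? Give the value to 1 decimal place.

Neutral buoyancy requires Δρ = 0, i.e. −α(T_deep − T_surf′) + β(S_deep − S_surf) = 0.
T_surf′ = T_deep − (β/α)·ΔS = 23.8 − (8.2 × 10⁻⁴/1 × 10⁻⁴)·(+0.86) = 16.748 °C.
Cooling required: 23.1 − (16.748) = 6.352 °C.

16.7 °C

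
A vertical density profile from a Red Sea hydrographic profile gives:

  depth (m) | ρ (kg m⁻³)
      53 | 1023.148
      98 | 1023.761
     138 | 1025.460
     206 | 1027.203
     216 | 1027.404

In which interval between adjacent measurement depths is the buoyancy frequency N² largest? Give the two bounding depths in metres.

98–138 m

Compute the density gradient over each adjacent pair:
  53–98 m: Δρ/Δz = 0.613/45 = 0.014 kg m⁻⁴
  98–138 m: Δρ/Δz = 1.699/40 = 0.042 kg m⁻⁴
  138–206 m: Δρ/Δz = 1.743/68 = 0.026 kg m⁻⁴
  206–216 m: Δρ/Δz = 0.201/10 = 0.020 kg m⁻⁴
The largest gradient is in the 98–138 m interval — the pycnocline.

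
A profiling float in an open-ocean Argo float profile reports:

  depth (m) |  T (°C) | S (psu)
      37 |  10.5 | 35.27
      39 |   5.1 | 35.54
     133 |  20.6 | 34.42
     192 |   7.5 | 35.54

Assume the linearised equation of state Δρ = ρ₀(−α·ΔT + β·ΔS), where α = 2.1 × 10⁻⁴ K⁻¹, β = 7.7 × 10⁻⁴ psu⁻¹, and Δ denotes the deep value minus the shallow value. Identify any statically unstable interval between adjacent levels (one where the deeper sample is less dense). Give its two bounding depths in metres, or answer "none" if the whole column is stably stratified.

39–133 m

Evaluate Δρ/ρ₀ = −αΔT + βΔS across each adjacent pair:
  37–39 m: −αΔT+βΔS = −(2.1 × 10⁻⁴)(-5.4)+(7.7 × 10⁻⁴)(+0.27) = 1.3 × 10⁻³ → stable
  39–133 m: −αΔT+βΔS = −(2.1 × 10⁻⁴)(+15.5)+(7.7 × 10⁻⁴)(-1.12) = -4.1 × 10⁻³ → UNSTABLE
  133–192 m: −αΔT+βΔS = −(2.1 × 10⁻⁴)(-13.1)+(7.7 × 10⁻⁴)(+1.12) = 3.6 × 10⁻³ → stable
The 39–133 m interval has Δρ < 0: lighter water underlies denser water.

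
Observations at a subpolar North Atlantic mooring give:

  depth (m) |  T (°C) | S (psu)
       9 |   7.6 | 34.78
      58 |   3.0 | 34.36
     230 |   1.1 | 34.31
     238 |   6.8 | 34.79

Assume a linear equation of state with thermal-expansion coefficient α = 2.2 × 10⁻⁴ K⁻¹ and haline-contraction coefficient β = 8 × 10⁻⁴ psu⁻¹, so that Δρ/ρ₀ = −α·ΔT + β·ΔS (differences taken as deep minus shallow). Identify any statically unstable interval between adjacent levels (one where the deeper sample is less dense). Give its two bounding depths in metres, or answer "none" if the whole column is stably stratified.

Evaluate Δρ/ρ₀ = −αΔT + βΔS across each adjacent pair:
  9–58 m: −αΔT+βΔS = −(2.2 × 10⁻⁴)(-4.6)+(8 × 10⁻⁴)(-0.42) = 6.8 × 10⁻⁴ → stable
  58–230 m: −αΔT+βΔS = −(2.2 × 10⁻⁴)(-1.9)+(8 × 10⁻⁴)(-0.05) = 3.8 × 10⁻⁴ → stable
  230–238 m: −αΔT+βΔS = −(2.2 × 10⁻⁴)(+5.7)+(8 × 10⁻⁴)(+0.48) = -8.7 × 10⁻⁴ → UNSTABLE
The 230–238 m interval has Δρ < 0: lighter water underlies denser water.

230–238 m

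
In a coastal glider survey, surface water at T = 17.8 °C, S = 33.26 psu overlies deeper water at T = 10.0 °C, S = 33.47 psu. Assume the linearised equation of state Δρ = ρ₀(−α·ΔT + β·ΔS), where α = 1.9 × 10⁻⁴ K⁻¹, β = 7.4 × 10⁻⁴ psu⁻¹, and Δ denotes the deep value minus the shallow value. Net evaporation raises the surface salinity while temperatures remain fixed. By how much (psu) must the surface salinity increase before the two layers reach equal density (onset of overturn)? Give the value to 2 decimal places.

Neutral buoyancy requires −α(T_deep − T_surf) + β(S_deep − S_surf′) = 0.
S_surf′ = S_deep − (α/β)·ΔT = 33.47 − (1.9 × 10⁻⁴/7.4 × 10⁻⁴)·(-7.8) = 35.4727 psu.
Increase required: 35.4727 − 33.26 = 2.2127 psu.

2.21 psu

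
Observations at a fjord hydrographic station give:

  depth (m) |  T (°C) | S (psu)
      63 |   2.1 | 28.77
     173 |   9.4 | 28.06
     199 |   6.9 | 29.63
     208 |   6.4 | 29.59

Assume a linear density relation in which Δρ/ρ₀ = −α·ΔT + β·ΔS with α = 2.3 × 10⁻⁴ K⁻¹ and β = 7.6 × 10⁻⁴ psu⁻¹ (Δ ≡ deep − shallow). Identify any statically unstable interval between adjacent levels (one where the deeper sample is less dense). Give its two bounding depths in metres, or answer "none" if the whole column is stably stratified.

Evaluate Δρ/ρ₀ = −αΔT + βΔS across each adjacent pair:
  63–173 m: −αΔT+βΔS = −(2.3 × 10⁻⁴)(+7.3)+(7.6 × 10⁻⁴)(-0.71) = -2.2 × 10⁻³ → UNSTABLE
  173–199 m: −αΔT+βΔS = −(2.3 × 10⁻⁴)(-2.5)+(7.6 × 10⁻⁴)(+1.57) = 1.8 × 10⁻³ → stable
  199–208 m: −αΔT+βΔS = −(2.3 × 10⁻⁴)(-0.5)+(7.6 × 10⁻⁴)(-0.04) = 8.5 × 10⁻⁵ → stable
The 63–173 m interval has Δρ < 0: lighter water underlies denser water.

63–173 m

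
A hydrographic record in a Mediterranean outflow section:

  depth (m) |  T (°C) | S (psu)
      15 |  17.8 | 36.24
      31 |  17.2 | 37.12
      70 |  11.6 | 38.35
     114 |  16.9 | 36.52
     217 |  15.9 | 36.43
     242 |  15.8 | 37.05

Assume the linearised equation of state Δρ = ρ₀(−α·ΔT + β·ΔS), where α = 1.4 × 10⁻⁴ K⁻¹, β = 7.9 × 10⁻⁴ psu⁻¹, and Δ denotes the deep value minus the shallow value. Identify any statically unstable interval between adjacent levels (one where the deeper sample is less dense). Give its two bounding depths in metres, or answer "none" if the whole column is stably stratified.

70–114 m

Evaluate Δρ/ρ₀ = −αΔT + βΔS across each adjacent pair:
  15–31 m: −αΔT+βΔS = −(1.4 × 10⁻⁴)(-0.6)+(7.9 × 10⁻⁴)(+0.88) = 7.8 × 10⁻⁴ → stable
  31–70 m: −αΔT+βΔS = −(1.4 × 10⁻⁴)(-5.6)+(7.9 × 10⁻⁴)(+1.23) = 1.8 × 10⁻³ → stable
  70–114 m: −αΔT+βΔS = −(1.4 × 10⁻⁴)(+5.3)+(7.9 × 10⁻⁴)(-1.83) = -2.2 × 10⁻³ → UNSTABLE
  114–217 m: −αΔT+βΔS = −(1.4 × 10⁻⁴)(-1.0)+(7.9 × 10⁻⁴)(-0.09) = 6.9 × 10⁻⁵ → stable
  217–242 m: −αΔT+βΔS = −(1.4 × 10⁻⁴)(-0.1)+(7.9 × 10⁻⁴)(+0.62) = 5.0 × 10⁻⁴ → stable
The 70–114 m interval has Δρ < 0: lighter water underlies denser water.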